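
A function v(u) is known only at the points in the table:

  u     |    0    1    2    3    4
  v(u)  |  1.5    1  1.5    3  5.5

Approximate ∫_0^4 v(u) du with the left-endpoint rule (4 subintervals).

Δu = 1.
Sum = 1·[1.5 + 1 + 1.5 + 3] = 7.

7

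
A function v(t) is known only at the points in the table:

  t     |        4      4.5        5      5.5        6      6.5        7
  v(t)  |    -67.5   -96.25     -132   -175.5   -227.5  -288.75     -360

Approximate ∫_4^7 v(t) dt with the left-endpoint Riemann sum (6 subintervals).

-493.75

Δt = 0.5.
Sum = 0.5·[(-67.5) + (-96.25) + (-132) + (-175.5) + (-227.5) + (-288.75)] = -493.75.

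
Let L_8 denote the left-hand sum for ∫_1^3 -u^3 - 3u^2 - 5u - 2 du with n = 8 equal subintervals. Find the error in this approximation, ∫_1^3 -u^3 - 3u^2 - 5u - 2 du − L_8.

-7.3125

Exact integral: ∫_1^3 f(u) du = -70.
L_8 = -62.6875.
Error = -70 − (-62.6875) = -7.3125.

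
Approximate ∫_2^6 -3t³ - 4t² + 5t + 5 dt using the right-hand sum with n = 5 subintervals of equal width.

Δt = (6 − 2)/5 = 0.8.
Right endpoints: 2.8, 3.6, 4.4, 5.2, 6.
f(2.8) = -78.216, f(3.6) = -168.808, f(4.4) = -305.992, f(5.2) = -498.984, f(6) = -757.
Sum = Δt · [f(2.8) + f(3.6) + f(4.4) + f(5.2) + f(6)].
Sum = -1447.2.

-1447.2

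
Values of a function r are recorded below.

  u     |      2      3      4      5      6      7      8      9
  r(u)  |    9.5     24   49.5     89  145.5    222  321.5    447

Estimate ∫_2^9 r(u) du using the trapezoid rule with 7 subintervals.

Δu = 1.
T_7 = (1/2)·[9.5 + 2·24 + 2·49.5 + 2·89 + 2·145.5 + 2·222 + 2·321.5 + 447] = 1079.75.

1079.75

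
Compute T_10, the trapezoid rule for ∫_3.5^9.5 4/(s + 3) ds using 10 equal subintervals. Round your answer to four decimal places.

Δs = (9.5 − 3.5)/10 = 0.6.
f(3.5) = 8/13, f(4.1) = 40/71, f(4.7) = 40/77, f(5.3) = 40/83, f(5.9) = 40/89, f(6.5) = 8/19, f(7.1) = 40/101, f(7.7) = 40/107, f(8.3) = 40/113, f(8.9) = 40/119, f(9.5) = 0.32.
T_10 = (Δs/2)·[f(s_0) + 2f(s_1) + ... + 2f(s_{9}) + f(s_10)].
Sum ≈ 2.6178.

2.6178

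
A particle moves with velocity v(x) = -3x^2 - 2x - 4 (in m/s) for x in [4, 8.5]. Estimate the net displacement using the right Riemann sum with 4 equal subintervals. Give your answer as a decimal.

Δx = (8.5 − 4)/4 = 1.125.
Right endpoints: 5.125, 6.25, 7.375, 8.5.
v(5.125) = -93.046875, v(6.25) = -133.6875, v(7.375) = -181.921875, v(8.5) = -237.75.
Sum = Δx · [v(5.125) + v(6.25) + v(7.375) + v(8.5)].
Sum = -727.20703125.

-727.20703125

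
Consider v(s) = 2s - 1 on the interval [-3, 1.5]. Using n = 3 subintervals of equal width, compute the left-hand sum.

-18

Δs = (1.5 − (-3))/3 = 1.5.
Left endpoints: -3, -1.5, 0.
v(-3) = -7, v(-1.5) = -4, v(0) = -1.
Sum = Δs · [v(-3) + v(-1.5) + v(0)].
Sum = -18.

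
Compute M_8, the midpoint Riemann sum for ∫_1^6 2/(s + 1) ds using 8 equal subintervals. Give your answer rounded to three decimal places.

Δs = (6 − 1)/8 = 0.625.
Midpoints: 1.3125, 1.9375, 2.5625, 3.1875, 3.8125, 4.4375, 5.0625, 5.6875.
f(1.3125) = 32/37, f(1.9375) = 32/47, f(2.5625) = 32/57, f(3.1875) = 32/67, f(3.8125) = 32/77, f(4.4375) = 32/87, f(5.0625) = 32/97, f(5.6875) = 32/107.
Sum = Δs · [f(1.3125) + f(1.9375) + f(2.5625) + ...].
Sum ≈ 2.498.

2.498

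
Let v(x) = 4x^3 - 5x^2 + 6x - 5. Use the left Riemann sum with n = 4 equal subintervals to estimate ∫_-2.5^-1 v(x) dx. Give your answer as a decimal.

Δx = (-1 − (-2.5))/4 = 0.375.
Left endpoints: -2.5, -2.125, -1.75, -1.375.
v(-2.5) = -113.75, v(-2.125) = -78.7109375, v(-1.75) = -52.25, v(-1.375) = -33.1015625.
Sum = Δx · [v(-2.5) + v(-2.125) + v(-1.75) + v(-1.375)].
Sum = -104.1796875.

-104.1796875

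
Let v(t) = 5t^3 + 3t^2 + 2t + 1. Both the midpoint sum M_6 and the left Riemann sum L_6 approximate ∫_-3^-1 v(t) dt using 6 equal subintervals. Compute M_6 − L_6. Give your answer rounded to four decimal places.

19.8333

M_6 = -79.5.
L_6 ≈ -99.333333.
M_6 − L_6 ≈ 19.8333.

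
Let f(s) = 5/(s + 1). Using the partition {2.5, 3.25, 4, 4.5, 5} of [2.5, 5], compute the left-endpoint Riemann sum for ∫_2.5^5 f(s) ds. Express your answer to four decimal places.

Subinterval widths: 0.75, 0.75, 0.5, 0.5.
Left endpoints: 2.5, 3.25, 4, 4.5.
f(2.5) = 10/7, f(3.25) = 20/17, f(4) = 1, f(4.5) = 10/11.
Sum = Σ Δs_i · f(s_i).
Sum ≈ 2.9083.

2.9083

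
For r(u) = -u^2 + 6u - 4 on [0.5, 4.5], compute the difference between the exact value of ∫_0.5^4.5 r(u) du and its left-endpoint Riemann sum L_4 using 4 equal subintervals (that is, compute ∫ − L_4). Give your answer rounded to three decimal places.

2.667

Exact integral: ∫_0.5^4.5 r(u) du ≈ 13.66667.
L_4 = 11.
Error ≈ 13.66667 − 11 ≈ 2.667.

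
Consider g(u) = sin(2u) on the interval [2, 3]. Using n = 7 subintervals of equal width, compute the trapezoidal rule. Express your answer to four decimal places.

Δu = (3 − 2)/7 = 1/7.
g(2) ≈ -0.7568, g(15/7) ≈ -0.9103, g(16/7) ≈ -0.9901, g(17/7) ≈ -0.9895, g(18/7) ≈ -0.9088, g(19/7) ≈ -0.7543, g(20/7) ≈ -0.5387, g(3) ≈ -0.2794.
T_7 = (Δu/2)·[g(u_0) + 2g(u_1) + ... + 2g(u_{6}) + g(u_7)].
Sum ≈ -0.8014.

-0.8014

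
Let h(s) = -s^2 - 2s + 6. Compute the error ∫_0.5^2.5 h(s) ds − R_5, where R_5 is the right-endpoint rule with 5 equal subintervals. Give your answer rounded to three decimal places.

2.053

Exact integral: ∫_0.5^2.5 h(s) ds ≈ 0.83333.
R_5 = -1.22.
Error ≈ 0.83333 − (-1.22) ≈ 2.053.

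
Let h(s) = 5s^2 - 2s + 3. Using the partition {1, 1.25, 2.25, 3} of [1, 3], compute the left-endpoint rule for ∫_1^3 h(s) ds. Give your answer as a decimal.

Subinterval widths: 0.25, 1, 0.75.
Left endpoints: 1, 1.25, 2.25.
h(1) = 6, h(1.25) = 8.3125, h(2.25) = 23.8125.
Sum = Σ Δs_i · h(s_i).
Sum = 27.671875.

27.671875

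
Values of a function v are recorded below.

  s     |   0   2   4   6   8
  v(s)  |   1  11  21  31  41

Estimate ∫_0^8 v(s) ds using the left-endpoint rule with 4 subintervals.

Δs = 2.
Sum = 2·[1 + 11 + 21 + 31] = 128.

128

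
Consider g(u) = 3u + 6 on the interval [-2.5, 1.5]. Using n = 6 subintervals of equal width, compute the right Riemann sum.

Δu = (1.5 − (-2.5))/6 = 2/3.
Right endpoints: -11/6, -7/6, -0.5, 1/6, 5/6, 1.5.
g(-11/6) = 0.5, g(-7/6) = 2.5, g(-0.5) = 4.5, g(1/6) = 6.5, g(5/6) = 8.5, g(1.5) = 10.5.
Sum = Δu · [g(-11/6) + g(-7/6) + g(-0.5) + ...].
Sum = 22.

22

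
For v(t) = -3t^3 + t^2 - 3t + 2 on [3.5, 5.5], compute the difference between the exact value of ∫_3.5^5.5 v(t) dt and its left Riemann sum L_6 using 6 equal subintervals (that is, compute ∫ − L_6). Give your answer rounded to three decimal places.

-58.287

Exact integral: ∫_3.5^5.5 v(t) dt ≈ -555.58333.
L_6 ≈ -497.29630.
Error ≈ -555.58333 − (-497.29630) ≈ -58.287.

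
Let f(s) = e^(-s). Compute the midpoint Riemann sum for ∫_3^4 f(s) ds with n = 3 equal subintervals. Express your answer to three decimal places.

0.031

Δs = (4 − 3)/3 = 1/3.
Midpoints: 19/6, 3.5, 23/6.
f(19/6) ≈ 0.042, f(3.5) ≈ 0.030, f(23/6) ≈ 0.022.
Sum = Δs · [f(19/6) + f(3.5) + f(23/6)].
Sum ≈ 0.031.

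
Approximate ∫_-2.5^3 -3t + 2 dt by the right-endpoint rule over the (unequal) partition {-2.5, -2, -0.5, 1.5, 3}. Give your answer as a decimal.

-6.25

Subinterval widths: 0.5, 1.5, 2, 1.5.
Right endpoints: -2, -0.5, 1.5, 3.
f(-2) = 8, f(-0.5) = 3.5, f(1.5) = -2.5, f(3) = -7.
Sum = Σ Δt_i · f(t_i).
Sum = -6.25.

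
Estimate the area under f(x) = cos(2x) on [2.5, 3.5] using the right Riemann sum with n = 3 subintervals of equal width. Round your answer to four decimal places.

0.8562

Δx = (3.5 − 2.5)/3 = 1/3.
Right endpoints: 17/6, 19/6, 3.5.
f(17/6) ≈ 0.8159, f(19/6) ≈ 0.9987, f(3.5) ≈ 0.7539.
Sum = Δx · [f(17/6) + f(19/6) + f(3.5)].
Sum ≈ 0.8562.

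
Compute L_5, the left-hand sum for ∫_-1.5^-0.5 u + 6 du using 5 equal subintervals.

Δu = (-0.5 − (-1.5))/5 = 0.2.
Left endpoints: -1.5, -1.3, -1.1, -0.9, -0.7.
f(-1.5) = 4.5, f(-1.3) = 4.7, f(-1.1) = 4.9, f(-0.9) = 5.1, f(-0.7) = 5.3.
Sum = Δu · [f(-1.5) + f(-1.3) + f(-1.1) + f(-0.9) + f(-0.7)].
Sum = 4.9.

4.9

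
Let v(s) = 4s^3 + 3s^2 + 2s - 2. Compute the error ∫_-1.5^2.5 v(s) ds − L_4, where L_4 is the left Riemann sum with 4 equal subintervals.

42

Exact integral: ∫_-1.5^2.5 v(s) ds = 49.
L_4 = 7.
Error = 49 − 7 = 42.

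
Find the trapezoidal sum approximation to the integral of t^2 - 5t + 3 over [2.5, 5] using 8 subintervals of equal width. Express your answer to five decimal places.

-2.87598

Δt = (5 − 2.5)/8 = 0.3125.
f(2.5) = -3.25, f(2.8125) = -3.15234375, f(3.125) = -2.859375, f(3.4375) = -2.37109375, f(3.75) = -1.6875, f(4.0625) = -0.80859375, f(4.375) = 0.265625, f(4.6875) = 1.53515625, f(5) = 3.
T_8 = (Δt/2)·[f(t_0) + 2f(t_1) + ... + 2f(t_{7}) + f(t_8)].
Sum ≈ -2.87598.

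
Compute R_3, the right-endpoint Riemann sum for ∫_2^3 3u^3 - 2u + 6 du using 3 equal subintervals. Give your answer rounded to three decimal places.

Δu = (3 − 2)/3 = 1/3.
Right endpoints: 7/3, 8/3, 3.
f(7/3) = 355/9, f(8/3) = 518/9, f(3) = 81.
Sum = Δu · [f(7/3) + f(8/3) + f(3)].
Sum ≈ 59.333.

59.333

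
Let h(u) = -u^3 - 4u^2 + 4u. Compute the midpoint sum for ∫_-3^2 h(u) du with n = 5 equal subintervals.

Δu = (2 − (-3))/5 = 1.
Midpoints: -2.5, -1.5, -0.5, 0.5, 1.5.
h(-2.5) = -19.375, h(-1.5) = -11.625, h(-0.5) = -2.875, h(0.5) = 0.875, h(1.5) = -6.375.
Sum = Δu · [h(-2.5) + h(-1.5) + h(-0.5) + h(0.5) + h(1.5)].
Sum = -39.375.

-39.375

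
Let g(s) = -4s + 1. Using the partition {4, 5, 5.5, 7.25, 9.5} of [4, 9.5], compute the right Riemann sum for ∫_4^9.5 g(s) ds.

-161.75

Subinterval widths: 1, 0.5, 1.75, 2.25.
Right endpoints: 5, 5.5, 7.25, 9.5.
g(5) = -19, g(5.5) = -21, g(7.25) = -28, g(9.5) = -37.
Sum = Σ Δs_i · g(s_i).
Sum = -161.75.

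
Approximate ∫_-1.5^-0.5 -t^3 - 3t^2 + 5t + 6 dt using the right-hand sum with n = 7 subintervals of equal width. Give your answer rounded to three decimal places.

-0.446

Δt = (-0.5 − (-1.5))/7 = 1/7.
Right endpoints: -19/14, -17/14, -15/14, -13/14, -11/14, -9/14, -0.5.
f(-19/14) = -10459/2744, f(-17/14) = -7421/2744, f(-15/14) = -4311/2744, f(-13/14) = -1177/2744, f(-11/14) = 1933/2744, f(-9/14) = 4971/2744, f(-0.5) = 2.875.
Sum = Δt · [f(-19/14) + f(-17/14) + f(-15/14) + ...].
Sum ≈ -0.446.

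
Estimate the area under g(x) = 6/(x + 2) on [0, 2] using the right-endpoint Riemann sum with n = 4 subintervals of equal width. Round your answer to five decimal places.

Δx = (2 − 0)/4 = 0.5.
Right endpoints: 0.5, 1, 1.5, 2.
g(0.5) = 2.4, g(1) = 2, g(1.5) = 12/7, g(2) = 1.5.
Sum = Δx · [g(0.5) + g(1) + g(1.5) + g(2)].
Sum ≈ 3.80714.

3.80714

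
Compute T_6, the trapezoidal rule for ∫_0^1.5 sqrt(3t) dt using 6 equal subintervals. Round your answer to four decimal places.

2.0800

Δt = (1.5 − 0)/6 = 0.25.
f(0) ≈ 0.0000, f(0.25) ≈ 0.8660, f(0.5) ≈ 1.2247, f(0.75) ≈ 1.5000, f(1) ≈ 1.7321, f(1.25) ≈ 1.9365, f(1.5) ≈ 2.1213.
T_6 = (Δt/2)·[f(t_0) + 2f(t_1) + ... + 2f(t_{5}) + f(t_6)].
Sum ≈ 2.0800.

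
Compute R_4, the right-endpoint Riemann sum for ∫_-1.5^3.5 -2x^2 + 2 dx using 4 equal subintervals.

-35.9375

Δx = (3.5 − (-1.5))/4 = 1.25.
Right endpoints: -0.25, 1, 2.25, 3.5.
f(-0.25) = 1.875, f(1) = 0, f(2.25) = -8.125, f(3.5) = -22.5.
Sum = Δx · [f(-0.25) + f(1) + f(2.25) + f(3.5)].
Sum = -35.9375.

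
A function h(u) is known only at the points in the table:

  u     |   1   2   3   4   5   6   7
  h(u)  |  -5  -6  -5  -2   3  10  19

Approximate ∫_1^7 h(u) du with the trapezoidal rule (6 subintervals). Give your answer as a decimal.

7

Δu = 1.
T_6 = (1/2)·[(-5) + 2·(-6) + 2·(-5) + 2·(-2) + 2·3 + 2·10 + 19] = 7.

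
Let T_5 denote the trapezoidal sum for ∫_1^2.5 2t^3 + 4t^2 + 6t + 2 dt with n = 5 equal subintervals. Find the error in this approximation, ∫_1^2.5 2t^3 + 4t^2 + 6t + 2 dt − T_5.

Exact integral: ∫_1^2.5 f(t) dt = 57.28125.
T_5 = 57.6075.
Error = 57.28125 − 57.6075 = -0.32625.

-0.32625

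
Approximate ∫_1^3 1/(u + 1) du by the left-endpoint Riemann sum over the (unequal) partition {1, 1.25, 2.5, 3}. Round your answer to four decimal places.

Subinterval widths: 0.25, 1.25, 0.5.
Left endpoints: 1, 1.25, 2.5.
f(1) = 0.5, f(1.25) = 4/9, f(2.5) = 2/7.
Sum = Σ Δu_i · f(u_i).
Sum ≈ 0.8234.

0.8234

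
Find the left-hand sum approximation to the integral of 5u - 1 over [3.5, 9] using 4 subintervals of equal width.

Δu = (9 − 3.5)/4 = 1.375.
Left endpoints: 3.5, 4.875, 6.25, 7.625.
f(3.5) = 16.5, f(4.875) = 23.375, f(6.25) = 30.25, f(7.625) = 37.125.
Sum = Δu · [f(3.5) + f(4.875) + f(6.25) + f(7.625)].
Sum = 147.46875.

147.46875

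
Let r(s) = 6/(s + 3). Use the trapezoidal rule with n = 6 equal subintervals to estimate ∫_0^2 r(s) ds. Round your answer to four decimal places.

Δs = (2 − 0)/6 = 1/3.
r(0) = 2, r(1/3) = 1.8, r(2/3) = 18/11, r(1) = 1.5, r(4/3) = 18/13, r(5/3) = 9/7, r(2) = 1.2.
T_6 = (Δs/2)·[r(s_0) + 2r(s_1) + ... + 2r(s_{5}) + r(s_6)].
Sum ≈ 3.0689.

3.0689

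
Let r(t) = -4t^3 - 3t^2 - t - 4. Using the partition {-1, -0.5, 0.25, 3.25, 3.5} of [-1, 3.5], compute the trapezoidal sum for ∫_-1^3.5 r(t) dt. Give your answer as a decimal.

Subinterval widths: 0.5, 0.75, 3, 0.25.
r(-1) = -2, r(-0.5) = -3.75, r(0.25) = -4.5, r(3.25) = -176.25, r(3.5) = -215.75.
On each subinterval the trapezoid contributes (Δt_i/2)·[r(t_{i-1}) + r(t_i)].
Sum = -324.65625.

-324.65625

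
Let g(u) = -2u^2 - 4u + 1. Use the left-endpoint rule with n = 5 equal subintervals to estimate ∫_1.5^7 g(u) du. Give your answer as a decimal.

-253.11

Δu = (7 − 1.5)/5 = 1.1.
Left endpoints: 1.5, 2.6, 3.7, 4.8, 5.9.
g(1.5) = -9.5, g(2.6) = -22.92, g(3.7) = -41.18, g(4.8) = -64.28, g(5.9) = -92.22.
Sum = Δu · [g(1.5) + g(2.6) + g(3.7) + g(4.8) + g(5.9)].
Sum = -253.11.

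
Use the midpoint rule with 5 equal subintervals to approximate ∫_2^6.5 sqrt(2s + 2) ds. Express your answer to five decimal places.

Δs = (6.5 − 2)/5 = 0.9.
Midpoints: 2.45, 3.35, 4.25, 5.15, 6.05.
f(2.45) ≈ 2.62679, f(3.35) ≈ 2.94958, f(4.25) ≈ 3.24037, f(5.15) ≈ 3.50714, f(6.05) ≈ 3.75500.
Sum = Δs · [f(2.45) + f(3.35) + f(4.25) + f(5.15) + f(6.05)].
Sum ≈ 14.47098.

14.47098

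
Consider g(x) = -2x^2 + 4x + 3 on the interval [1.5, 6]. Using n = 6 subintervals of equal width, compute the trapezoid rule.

-61.59375

Δx = (6 − 1.5)/6 = 0.75.
g(1.5) = 4.5, g(2.25) = 1.875, g(3) = -3, g(3.75) = -10.125, g(4.5) = -19.5, g(5.25) = -31.125, g(6) = -45.
T_6 = (Δx/2)·[g(x_0) + 2g(x_1) + ... + 2g(x_{5}) + g(x_6)].
Sum = -61.59375.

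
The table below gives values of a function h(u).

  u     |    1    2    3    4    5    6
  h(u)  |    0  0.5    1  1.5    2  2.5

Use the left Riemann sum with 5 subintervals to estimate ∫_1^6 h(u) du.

Δu = 1.
Sum = 1·[0 + 0.5 + 1 + 1.5 + 2] = 5.

5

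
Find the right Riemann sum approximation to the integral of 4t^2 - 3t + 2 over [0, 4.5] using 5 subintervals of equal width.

Δt = (4.5 − 0)/5 = 0.9.
Right endpoints: 0.9, 1.8, 2.7, 3.6, 4.5.
f(0.9) = 2.54, f(1.8) = 9.56, f(2.7) = 23.06, f(3.6) = 43.04, f(4.5) = 69.5.
Sum = Δt · [f(0.9) + f(1.8) + f(2.7) + f(3.6) + f(4.5)].
Sum = 132.93.

132.93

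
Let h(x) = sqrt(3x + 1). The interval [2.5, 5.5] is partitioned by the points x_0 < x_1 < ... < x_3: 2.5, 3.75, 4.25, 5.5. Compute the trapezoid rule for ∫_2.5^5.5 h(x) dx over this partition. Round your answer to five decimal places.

Subinterval widths: 1.25, 0.5, 1.25.
h(2.5) ≈ 2.91548, h(3.75) ≈ 3.50000, h(4.25) ≈ 3.70810, h(5.5) ≈ 4.18330.
On each subinterval the trapezoid contributes (Δx_i/2)·[h(x_{i-1}) + h(x_i)].
Sum ≈ 10.74382.

10.74382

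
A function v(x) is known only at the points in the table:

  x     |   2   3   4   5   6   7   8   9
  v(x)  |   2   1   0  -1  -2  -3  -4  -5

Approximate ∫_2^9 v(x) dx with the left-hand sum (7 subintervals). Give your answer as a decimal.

Δx = 1.
Sum = 1·[2 + 1 + 0 + (-1) + (-2) + (-3) + (-4)] = -7.

-7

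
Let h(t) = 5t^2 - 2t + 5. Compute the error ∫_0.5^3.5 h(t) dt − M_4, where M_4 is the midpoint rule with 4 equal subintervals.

Exact integral: ∫_0.5^3.5 h(t) dt = 74.25.
M_4 = 73.546875.
Error = 74.25 − 73.546875 = 0.703125.

0.703125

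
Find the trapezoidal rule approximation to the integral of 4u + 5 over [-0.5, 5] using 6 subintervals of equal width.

77

Δu = (5 − (-0.5))/6 = 11/12.
f(-0.5) = 3, f(5/12) = 20/3, f(4/3) = 31/3, f(2.25) = 14, f(19/6) = 53/3, f(49/12) = 64/3, f(5) = 25.
T_6 = (Δu/2)·[f(u_0) + 2f(u_1) + ... + 2f(u_{5}) + f(u_6)].
Sum = 77.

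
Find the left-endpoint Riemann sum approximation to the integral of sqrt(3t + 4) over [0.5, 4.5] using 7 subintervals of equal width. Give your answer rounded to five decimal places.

Δt = (4.5 − 0.5)/7 = 4/7.
Left endpoints: 0.5, 15/14, 23/14, 31/14, 39/14, 47/14, 55/14.
f(0.5) ≈ 2.34521, f(15/14) ≈ 2.68594, f(23/14) ≈ 2.98807, f(31/14) ≈ 3.26234, f(39/14) ≈ 3.51527, f(47/14) ≈ 3.75119, f(55/14) ≈ 3.97312.
Sum = Δt · [f(0.5) + f(15/14) + f(23/14) + ...].
Sum ≈ 12.86923.

12.86923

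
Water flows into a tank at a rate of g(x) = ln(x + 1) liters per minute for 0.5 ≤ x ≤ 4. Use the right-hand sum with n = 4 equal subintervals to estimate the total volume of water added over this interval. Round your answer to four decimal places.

Δx = (4 − 0.5)/4 = 0.875.
Right endpoints: 1.375, 2.25, 3.125, 4.
g(1.375) ≈ 0.8650, g(2.25) ≈ 1.1787, g(3.125) ≈ 1.4171, g(4) ≈ 1.6094.
Sum = Δx · [g(1.375) + g(2.25) + g(3.125) + g(4)].
Sum ≈ 4.4364.

4.4364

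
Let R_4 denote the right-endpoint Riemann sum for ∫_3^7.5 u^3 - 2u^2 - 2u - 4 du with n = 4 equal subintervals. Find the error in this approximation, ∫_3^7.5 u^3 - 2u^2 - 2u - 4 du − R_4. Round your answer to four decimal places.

-176.9502

Exact integral: ∫_3^7.5 f(u) du = 442.265625.
R_4 ≈ 619.215820.
Error ≈ 442.265625 − 619.215820 ≈ -176.9502.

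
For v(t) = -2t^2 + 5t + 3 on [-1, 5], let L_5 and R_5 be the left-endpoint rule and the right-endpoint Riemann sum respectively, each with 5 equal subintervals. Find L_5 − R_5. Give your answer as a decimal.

21.6

L_5 = 1.92.
R_5 = -19.68.
L_5 − R_5 = 21.6.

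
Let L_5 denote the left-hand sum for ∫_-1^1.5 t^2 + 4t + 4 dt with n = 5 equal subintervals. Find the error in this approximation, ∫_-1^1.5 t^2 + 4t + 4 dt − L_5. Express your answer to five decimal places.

2.70833

Exact integral: ∫_-1^1.5 f(t) dt ≈ 13.9583333.
L_5 = 11.25.
Error ≈ 13.9583333 − 11.25 ≈ 2.70833.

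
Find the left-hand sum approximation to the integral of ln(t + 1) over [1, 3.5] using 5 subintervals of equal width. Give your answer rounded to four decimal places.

Δt = (3.5 − 1)/5 = 0.5.
Left endpoints: 1, 1.5, 2, 2.5, 3.
f(1) ≈ 0.6931, f(1.5) ≈ 0.9163, f(2) ≈ 1.0986, f(2.5) ≈ 1.2528, f(3) ≈ 1.3863.
Sum = Δt · [f(1) + f(1.5) + f(2) + f(2.5) + f(3)].
Sum ≈ 2.6736.

2.6736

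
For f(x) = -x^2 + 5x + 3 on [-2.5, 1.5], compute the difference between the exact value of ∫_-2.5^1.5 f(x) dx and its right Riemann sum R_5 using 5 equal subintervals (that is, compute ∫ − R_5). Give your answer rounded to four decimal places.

Exact integral: ∫_-2.5^1.5 f(x) dx ≈ -4.333333.
R_5 = 4.84.
Error ≈ -4.333333 − 4.84 ≈ -9.1733.

-9.1733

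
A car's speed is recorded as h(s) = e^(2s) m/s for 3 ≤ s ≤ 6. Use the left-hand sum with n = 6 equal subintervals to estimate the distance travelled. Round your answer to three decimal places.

47242.356

Δs = (6 − 3)/6 = 0.5.
Left endpoints: 3, 3.5, 4, 4.5, 5, 5.5.
h(3) ≈ 403.429, h(3.5) ≈ 1096.633, h(4) ≈ 2980.958, h(4.5) ≈ 8103.084, h(5) ≈ 22026.466, h(5.5) ≈ 59874.142.
Sum = Δs · [h(3) + h(3.5) + h(4) + ...].
Sum ≈ 47242.356.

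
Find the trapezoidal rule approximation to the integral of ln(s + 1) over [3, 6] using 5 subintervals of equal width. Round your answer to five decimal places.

5.07298

Δs = (6 − 3)/5 = 0.6.
f(3) ≈ 1.38629, f(3.6) ≈ 1.52606, f(4.2) ≈ 1.64866, f(4.8) ≈ 1.75786, f(5.4) ≈ 1.85630, f(6) ≈ 1.94591.
T_5 = (Δs/2)·[f(s_0) + 2f(s_1) + ... + 2f(s_{4}) + f(s_5)].
Sum ≈ 5.07298.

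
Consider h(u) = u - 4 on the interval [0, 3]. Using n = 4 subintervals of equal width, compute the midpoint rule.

Δu = (3 − 0)/4 = 0.75.
Midpoints: 0.375, 1.125, 1.875, 2.625.
h(0.375) = -3.625, h(1.125) = -2.875, h(1.875) = -2.125, h(2.625) = -1.375.
Sum = Δu · [h(0.375) + h(1.125) + h(1.875) + h(2.625)].
Sum = -7.5.

-7.5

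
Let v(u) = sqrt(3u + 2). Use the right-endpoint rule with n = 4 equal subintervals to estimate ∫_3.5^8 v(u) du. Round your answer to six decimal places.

Δu = (8 − 3.5)/4 = 1.125.
Right endpoints: 4.625, 5.75, 6.875, 8.
v(4.625) ≈ 3.984344, v(5.75) ≈ 4.387482, v(6.875) ≈ 4.756574, v(8) ≈ 5.099020.
Sum = Δu · [v(4.625) + v(5.75) + v(6.875) + v(8)].
Sum ≈ 20.505848.

20.505848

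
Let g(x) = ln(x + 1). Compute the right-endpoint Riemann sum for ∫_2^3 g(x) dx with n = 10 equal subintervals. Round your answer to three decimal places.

1.264

Δx = (3 − 2)/10 = 0.1.
Right endpoints: 2.1, 2.2, 2.3, 2.4, 2.5, 2.6, 2.7, 2.8, 2.9, 3.
g(2.1) ≈ 1.131, g(2.2) ≈ 1.163, g(2.3) ≈ 1.194, g(2.4) ≈ 1.224, g(2.5) ≈ 1.253, g(2.6) ≈ 1.281, g(2.7) ≈ 1.308, g(2.8) ≈ 1.335, g(2.9) ≈ 1.361, g(3) ≈ 1.386.
Sum = Δx · [g(2.1) + g(2.2) + g(2.3) + ...].
Sum ≈ 1.264.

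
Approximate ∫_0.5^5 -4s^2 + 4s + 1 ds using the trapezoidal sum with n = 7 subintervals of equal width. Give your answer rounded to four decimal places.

-113.7398

Δs = (5 − 0.5)/7 = 9/14.
f(0.5) = 2, f(8/7) = 17/49, f(25/14) = -226/49, f(17/7) = -631/49, f(43/14) = -1198/49, f(26/7) = -1927/49, f(61/14) = -2818/49, f(5) = -79.
T_7 = (Δs/2)·[f(s_0) + 2f(s_1) + ... + 2f(s_{6}) + f(s_7)].
Sum ≈ -113.7398.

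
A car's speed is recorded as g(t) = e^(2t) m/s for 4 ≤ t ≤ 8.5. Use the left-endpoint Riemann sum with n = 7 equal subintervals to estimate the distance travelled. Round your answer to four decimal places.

5932281.1824

Δt = (8.5 − 4)/7 = 9/14.
Left endpoints: 4, 65/14, 37/7, 83/14, 46/7, 101/14, 55/7.
g(4) ≈ 2980.9580, g(65/14) ≈ 10782.8726, g(37/7) ≈ 39004.3544, g(83/14) ≈ 141088.5318, g(46/7) ≈ 510352.6023, g(101/14) ≈ 1846073.3514, g(55/7) ≈ 6677710.2799.
Sum = Δt · [g(4) + g(65/14) + g(37/7) + ...].
Sum ≈ 5932281.1824.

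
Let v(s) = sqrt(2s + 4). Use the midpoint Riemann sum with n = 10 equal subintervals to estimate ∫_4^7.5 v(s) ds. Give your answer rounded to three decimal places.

Δs = (7.5 − 4)/10 = 0.35.
Midpoints: 4.175, 4.525, 4.875, 5.225, 5.575, 5.925, 6.275, 6.625, 6.975, 7.325.
v(4.175) ≈ 3.514, v(4.525) ≈ 3.612, v(4.875) ≈ 3.708, v(5.225) ≈ 3.801, v(5.575) ≈ 3.892, v(5.925) ≈ 3.981, v(6.275) ≈ 4.068, v(6.625) ≈ 4.153, v(6.975) ≈ 4.237, v(7.325) ≈ 4.319.
Sum = Δs · [v(4.175) + v(4.525) + v(4.875) + ...].
Sum ≈ 13.750.

13.750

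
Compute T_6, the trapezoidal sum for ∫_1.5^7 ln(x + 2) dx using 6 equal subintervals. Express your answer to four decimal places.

Δx = (7 − 1.5)/6 = 11/12.
f(1.5) ≈ 1.2528, f(29/12) ≈ 1.4854, f(10/3) ≈ 1.6740, f(4.25) ≈ 1.8326, f(31/6) ≈ 1.9694, f(73/12) ≈ 2.0898, f(7) ≈ 2.1972.
T_6 = (Δx/2)·[f(x_0) + 2f(x_1) + ... + 2f(x_{5}) + f(x_6)].
Sum ≈ 9.8782.

9.8782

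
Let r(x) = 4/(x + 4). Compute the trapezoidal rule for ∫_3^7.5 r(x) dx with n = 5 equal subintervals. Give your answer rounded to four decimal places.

1.9892

Δx = (7.5 − 3)/5 = 0.9.
r(3) = 4/7, r(3.9) = 40/79, r(4.8) = 5/11, r(5.7) = 40/97, r(6.6) = 20/53, r(7.5) = 8/23.
T_5 = (Δx/2)·[r(x_0) + 2r(x_1) + ... + 2r(x_{4}) + r(x_5)].
Sum ≈ 1.9892.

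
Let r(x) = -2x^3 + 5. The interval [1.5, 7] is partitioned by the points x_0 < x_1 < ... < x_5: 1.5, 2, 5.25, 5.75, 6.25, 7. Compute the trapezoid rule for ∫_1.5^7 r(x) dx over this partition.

-1299.359375

Subinterval widths: 0.5, 3.25, 0.5, 0.5, 0.75.
r(1.5) = -1.75, r(2) = -11, r(5.25) = -284.40625, r(5.75) = -375.21875, r(6.25) = -483.28125, r(7) = -681.
On each subinterval the trapezoid contributes (Δx_i/2)·[r(x_{i-1}) + r(x_i)].
Sum = -1299.359375.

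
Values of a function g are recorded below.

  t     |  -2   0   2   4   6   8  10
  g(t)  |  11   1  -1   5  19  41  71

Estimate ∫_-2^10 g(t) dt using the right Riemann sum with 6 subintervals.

Δt = 2.
Sum = 2·[1 + (-1) + 5 + 19 + 41 + 71] = 272.

272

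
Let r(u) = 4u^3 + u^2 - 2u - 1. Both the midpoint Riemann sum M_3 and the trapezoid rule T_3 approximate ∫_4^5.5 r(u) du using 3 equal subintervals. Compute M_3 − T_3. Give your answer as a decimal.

-5.4375

M_3 = 675.625.
T_3 = 681.0625.
M_3 − T_3 = -5.4375.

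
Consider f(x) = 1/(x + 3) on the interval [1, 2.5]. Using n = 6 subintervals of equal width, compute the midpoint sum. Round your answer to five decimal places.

0.31838

Δx = (2.5 − 1)/6 = 0.25.
Midpoints: 1.125, 1.375, 1.625, 1.875, 2.125, 2.375.
f(1.125) = 8/33, f(1.375) = 8/35, f(1.625) = 8/37, f(1.875) = 8/39, f(2.125) = 8/41, f(2.375) = 8/43.
Sum = Δx · [f(1.125) + f(1.375) + f(1.625) + ...].
Sum ≈ 0.31838.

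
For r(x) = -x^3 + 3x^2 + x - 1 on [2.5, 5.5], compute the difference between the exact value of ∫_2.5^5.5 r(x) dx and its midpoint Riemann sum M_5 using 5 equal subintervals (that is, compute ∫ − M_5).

-0.81

Exact integral: ∫_2.5^5.5 r(x) dx = -59.25.
M_5 = -58.44.
Error = -59.25 − (-58.44) = -0.81.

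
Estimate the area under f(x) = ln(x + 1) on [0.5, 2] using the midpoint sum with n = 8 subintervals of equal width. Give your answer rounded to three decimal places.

Δx = (2 − 0.5)/8 = 0.1875.
Midpoints: 0.59375, 0.78125, 0.96875, 1.15625, 1.34375, 1.53125, 1.71875, 1.90625.
f(0.59375) ≈ 0.466, f(0.78125) ≈ 0.577, f(0.96875) ≈ 0.677, f(1.15625) ≈ 0.768, f(1.34375) ≈ 0.852, f(1.53125) ≈ 0.929, f(1.71875) ≈ 1.000, f(1.90625) ≈ 1.067.
Sum = Δx · [f(0.59375) + f(0.78125) + f(0.96875) + ...].
Sum ≈ 1.188.

1.188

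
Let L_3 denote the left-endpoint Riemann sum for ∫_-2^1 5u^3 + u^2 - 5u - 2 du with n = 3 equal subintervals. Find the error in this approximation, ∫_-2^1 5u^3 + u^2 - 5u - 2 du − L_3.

Exact integral: ∫_-2^1 f(u) du = -14.25.
L_3 = -31.
Error = -14.25 − (-31) = 16.75.

16.75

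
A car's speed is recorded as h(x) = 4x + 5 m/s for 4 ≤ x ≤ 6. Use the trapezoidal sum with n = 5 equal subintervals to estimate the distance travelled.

50

Δx = (6 − 4)/5 = 0.4.
h(4) = 21, h(4.4) = 22.6, h(4.8) = 24.2, h(5.2) = 25.8, h(5.6) = 27.4, h(6) = 29.
T_5 = (Δx/2)·[h(x_0) + 2h(x_1) + ... + 2h(x_{4}) + h(x_5)].
Sum = 50.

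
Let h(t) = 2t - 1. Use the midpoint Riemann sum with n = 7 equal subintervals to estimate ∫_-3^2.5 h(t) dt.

-8.25

Δt = (2.5 − (-3))/7 = 11/14.
Midpoints: -73/28, -51/28, -29/28, -0.25, 15/28, 37/28, 59/28.
h(-73/28) = -87/14, h(-51/28) = -65/14, h(-29/28) = -43/14, h(-0.25) = -1.5, h(15/28) = 1/14, h(37/28) = 23/14, h(59/28) = 45/14.
Sum = Δt · [h(-73/28) + h(-51/28) + h(-29/28) + ...].
Sum = -8.25.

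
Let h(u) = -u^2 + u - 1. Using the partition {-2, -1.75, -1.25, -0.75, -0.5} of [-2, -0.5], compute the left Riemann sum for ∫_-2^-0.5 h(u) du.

Subinterval widths: 0.25, 0.5, 0.5, 0.25.
Left endpoints: -2, -1.75, -1.25, -0.75.
h(-2) = -7, h(-1.75) = -5.8125, h(-1.25) = -3.8125, h(-0.75) = -2.3125.
Sum = Σ Δu_i · h(u_i).
Sum = -7.140625.

-7.140625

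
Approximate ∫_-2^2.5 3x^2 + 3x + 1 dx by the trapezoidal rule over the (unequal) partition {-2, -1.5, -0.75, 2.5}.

48.9375

Subinterval widths: 0.5, 0.75, 3.25.
f(-2) = 7, f(-1.5) = 3.25, f(-0.75) = 0.4375, f(2.5) = 27.25.
On each subinterval the trapezoid contributes (Δx_i/2)·[f(x_{i-1}) + f(x_i)].
Sum = 48.9375.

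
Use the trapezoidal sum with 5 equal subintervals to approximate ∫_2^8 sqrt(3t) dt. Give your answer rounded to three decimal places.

Δt = (8 − 2)/5 = 1.2.
f(2) ≈ 2.449, f(3.2) ≈ 3.098, f(4.4) ≈ 3.633, f(5.6) ≈ 4.099, f(6.8) ≈ 4.517, f(8) ≈ 4.899.
T_5 = (Δt/2)·[f(t_0) + 2f(t_1) + ... + 2f(t_{4}) + f(t_5)].
Sum ≈ 22.825.

22.825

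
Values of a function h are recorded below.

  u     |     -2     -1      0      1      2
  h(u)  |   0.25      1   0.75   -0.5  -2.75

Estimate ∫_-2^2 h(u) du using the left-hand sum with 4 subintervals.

Δu = 1.
Sum = 1·[0.25 + 1 + 0.75 + (-0.5)] = 1.5.

1.5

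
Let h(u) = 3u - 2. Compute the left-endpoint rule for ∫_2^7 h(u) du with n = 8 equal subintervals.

52.8125

Δu = (7 − 2)/8 = 0.625.
Left endpoints: 2, 2.625, 3.25, 3.875, 4.5, 5.125, 5.75, 6.375.
h(2) = 4, h(2.625) = 5.875, h(3.25) = 7.75, h(3.875) = 9.625, h(4.5) = 11.5, h(5.125) = 13.375, h(5.75) = 15.25, h(6.375) = 17.125.
Sum = Δu · [h(2) + h(2.625) + h(3.25) + ...].
Sum = 52.8125.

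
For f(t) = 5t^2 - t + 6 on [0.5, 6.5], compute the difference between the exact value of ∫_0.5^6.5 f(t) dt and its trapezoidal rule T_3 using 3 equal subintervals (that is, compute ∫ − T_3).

-20

Exact integral: ∫_0.5^6.5 f(t) dt = 472.5.
T_3 = 492.5.
Error = 472.5 − 492.5 = -20.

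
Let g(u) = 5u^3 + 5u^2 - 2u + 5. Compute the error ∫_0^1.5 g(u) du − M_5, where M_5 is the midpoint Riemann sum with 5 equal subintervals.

Exact integral: ∫_0^1.5 g(u) du = 17.203125.
M_5 = 17.0203125.
Error = 17.203125 − 17.0203125 = 0.1828125.

0.1828125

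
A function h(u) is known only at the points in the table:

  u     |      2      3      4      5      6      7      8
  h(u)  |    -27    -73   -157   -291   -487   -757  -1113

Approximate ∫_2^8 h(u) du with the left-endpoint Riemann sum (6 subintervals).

Δu = 1.
Sum = 1·[(-27) + (-73) + (-157) + (-291) + (-487) + (-757)] = -1792.

-1792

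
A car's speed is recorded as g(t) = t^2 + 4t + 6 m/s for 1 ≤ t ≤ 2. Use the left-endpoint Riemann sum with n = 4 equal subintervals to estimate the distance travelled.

13.46875

Δt = (2 − 1)/4 = 0.25.
Left endpoints: 1, 1.25, 1.5, 1.75.
g(1) = 11, g(1.25) = 12.5625, g(1.5) = 14.25, g(1.75) = 16.0625.
Sum = Δt · [g(1) + g(1.25) + g(1.5) + g(1.75)].
Sum = 13.46875.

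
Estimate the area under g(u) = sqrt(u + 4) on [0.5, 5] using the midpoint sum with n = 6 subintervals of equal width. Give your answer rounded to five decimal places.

Δu = (5 − 0.5)/6 = 0.75.
Midpoints: 0.875, 1.625, 2.375, 3.125, 3.875, 4.625.
g(0.875) ≈ 2.20794, g(1.625) ≈ 2.37171, g(2.375) ≈ 2.52488, g(3.125) ≈ 2.66927, g(3.875) ≈ 2.80624, g(4.625) ≈ 2.93684.
Sum = Δu · [g(0.875) + g(1.625) + g(2.375) + ...].
Sum ≈ 11.63765.

11.63765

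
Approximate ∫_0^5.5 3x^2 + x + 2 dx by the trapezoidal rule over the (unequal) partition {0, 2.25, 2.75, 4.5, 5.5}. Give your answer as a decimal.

201.4375

Subinterval widths: 2.25, 0.5, 1.75, 1.
f(0) = 2, f(2.25) = 19.4375, f(2.75) = 27.4375, f(4.5) = 67.25, f(5.5) = 98.25.
On each subinterval the trapezoid contributes (Δx_i/2)·[f(x_{i-1}) + f(x_i)].
Sum = 201.4375.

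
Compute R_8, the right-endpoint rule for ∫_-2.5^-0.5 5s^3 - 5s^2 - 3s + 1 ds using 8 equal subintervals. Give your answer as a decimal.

-51.46875

Δs = (-0.5 − (-2.5))/8 = 0.25.
Right endpoints: -2.25, -2, -1.75, -1.5, -1.25, -1, -0.75, -0.5.
f(-2.25) = -74.515625, f(-2) = -53, f(-1.75) = -35.859375, f(-1.5) = -22.625, f(-1.25) = -12.828125, f(-1) = -6, f(-0.75) = -1.671875, f(-0.5) = 0.625.
Sum = Δs · [f(-2.25) + f(-2) + f(-1.75) + ...].
Sum = -51.46875.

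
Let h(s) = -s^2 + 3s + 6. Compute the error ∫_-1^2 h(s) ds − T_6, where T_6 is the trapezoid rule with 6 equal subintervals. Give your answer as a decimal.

0.125

Exact integral: ∫_-1^2 h(s) ds = 19.5.
T_6 = 19.375.
Error = 19.5 − 19.375 = 0.125.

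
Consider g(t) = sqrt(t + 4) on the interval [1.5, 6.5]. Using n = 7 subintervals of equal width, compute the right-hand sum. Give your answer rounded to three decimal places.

14.401

Δt = (6.5 − 1.5)/7 = 5/7.
Right endpoints: 31/14, 41/14, 51/14, 61/14, 71/14, 81/14, 6.5.
g(31/14) ≈ 2.493, g(41/14) ≈ 2.632, g(51/14) ≈ 2.765, g(61/14) ≈ 2.891, g(71/14) ≈ 3.012, g(81/14) ≈ 3.128, g(6.5) ≈ 3.240.
Sum = Δt · [g(31/14) + g(41/14) + g(51/14) + ...].
Sum ≈ 14.401.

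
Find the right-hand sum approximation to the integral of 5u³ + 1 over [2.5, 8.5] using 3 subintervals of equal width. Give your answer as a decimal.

Δu = (8.5 − 2.5)/3 = 2.
Right endpoints: 4.5, 6.5, 8.5.
f(4.5) = 456.625, f(6.5) = 1374.125, f(8.5) = 3071.625.
Sum = Δu · [f(4.5) + f(6.5) + f(8.5)].
Sum = 9804.75.

9804.75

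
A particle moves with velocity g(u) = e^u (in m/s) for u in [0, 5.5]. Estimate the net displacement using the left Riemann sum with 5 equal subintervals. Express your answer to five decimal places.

133.75196

Δu = (5.5 − 0)/5 = 1.1.
Left endpoints: 0, 1.1, 2.2, 3.3, 4.4.
g(0) ≈ 1.00000, g(1.1) ≈ 3.00417, g(2.2) ≈ 9.02501, g(3.3) ≈ 27.11264, g(4.4) ≈ 81.45087.
Sum = Δu · [g(0) + g(1.1) + g(2.2) + g(3.3) + g(4.4)].
Sum ≈ 133.75196.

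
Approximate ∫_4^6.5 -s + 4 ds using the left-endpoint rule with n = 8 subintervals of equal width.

Δs = (6.5 − 4)/8 = 0.3125.
Left endpoints: 4, 4.3125, 4.625, 4.9375, 5.25, 5.5625, 5.875, 6.1875.
f(4) = 0, f(4.3125) = -0.3125, f(4.625) = -0.625, f(4.9375) = -0.9375, f(5.25) = -1.25, f(5.5625) = -1.5625, f(5.875) = -1.875, f(6.1875) = -2.1875.
Sum = Δs · [f(4) + f(4.3125) + f(4.625) + ...].
Sum = -2.734375.

-2.734375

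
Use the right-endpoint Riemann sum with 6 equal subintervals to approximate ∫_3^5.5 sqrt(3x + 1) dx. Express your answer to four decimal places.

9.4521

Δx = (5.5 − 3)/6 = 5/12.
Right endpoints: 41/12, 23/6, 4.25, 14/3, 61/12, 5.5.
f(41/12) ≈ 3.3541, f(23/6) ≈ 3.5355, f(4.25) ≈ 3.7081, f(14/3) ≈ 3.8730, f(61/12) ≈ 4.0311, f(5.5) ≈ 4.1833.
Sum = Δx · [f(41/12) + f(23/6) + f(4.25) + ...].
Sum ≈ 9.4521.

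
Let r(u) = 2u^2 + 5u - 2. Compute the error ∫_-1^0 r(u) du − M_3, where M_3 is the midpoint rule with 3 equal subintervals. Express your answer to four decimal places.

Exact integral: ∫_-1^0 r(u) du ≈ -3.833333.
M_3 ≈ -3.851852.
Error ≈ -3.833333 − (-3.851852) ≈ 0.0185.

0.0185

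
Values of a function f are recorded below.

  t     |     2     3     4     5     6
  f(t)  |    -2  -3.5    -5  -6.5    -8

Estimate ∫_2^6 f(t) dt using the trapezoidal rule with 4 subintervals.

Δt = 1.
T_4 = (1/2)·[(-2) + 2·(-3.5) + 2·(-5) + 2·(-6.5) + (-8)] = -20.

-20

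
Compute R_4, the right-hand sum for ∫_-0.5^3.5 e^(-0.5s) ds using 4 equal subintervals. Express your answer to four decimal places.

1.7114

Δs = (3.5 − (-0.5))/4 = 1.
Right endpoints: 0.5, 1.5, 2.5, 3.5.
f(0.5) ≈ 0.7788, f(1.5) ≈ 0.4724, f(2.5) ≈ 0.2865, f(3.5) ≈ 0.1738.
Sum = Δs · [f(0.5) + f(1.5) + f(2.5) + f(3.5)].
Sum ≈ 1.7114.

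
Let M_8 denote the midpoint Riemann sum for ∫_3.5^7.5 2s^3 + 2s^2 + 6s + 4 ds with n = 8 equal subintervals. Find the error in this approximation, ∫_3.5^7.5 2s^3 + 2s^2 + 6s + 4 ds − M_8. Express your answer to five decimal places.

Exact integral: ∫_3.5^7.5 f(s) ds ≈ 1907.6666667.
M_8 = 1904.75.
Error ≈ 1907.6666667 − 1904.75 ≈ 2.91667.

2.91667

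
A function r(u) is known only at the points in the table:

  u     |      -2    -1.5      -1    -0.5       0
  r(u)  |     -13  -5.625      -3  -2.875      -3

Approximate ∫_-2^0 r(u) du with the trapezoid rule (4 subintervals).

-9.75

Δu = 0.5.
T_4 = (0.5/2)·[(-13) + 2·(-5.625) + 2·(-3) + 2·(-2.875) + (-3)] = -9.75.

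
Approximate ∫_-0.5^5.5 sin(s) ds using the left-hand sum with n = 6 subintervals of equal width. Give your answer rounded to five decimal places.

0.26765

Δs = (5.5 − (-0.5))/6 = 1.
Left endpoints: -0.5, 0.5, 1.5, 2.5, 3.5, 4.5.
f(-0.5) ≈ -0.47943, f(0.5) ≈ 0.47943, f(1.5) ≈ 0.99749, f(2.5) ≈ 0.59847, f(3.5) ≈ -0.35078, f(4.5) ≈ -0.97753.
Sum = Δs · [f(-0.5) + f(0.5) + f(1.5) + ...].
Sum ≈ 0.26765.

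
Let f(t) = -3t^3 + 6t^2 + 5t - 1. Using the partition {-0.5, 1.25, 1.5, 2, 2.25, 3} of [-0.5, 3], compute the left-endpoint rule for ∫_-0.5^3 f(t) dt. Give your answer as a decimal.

Subinterval widths: 1.75, 0.25, 0.5, 0.25, 0.75.
Left endpoints: -0.5, 1.25, 1.5, 2, 2.25.
f(-0.5) = -1.625, f(1.25) = 8.765625, f(1.5) = 9.875, f(2) = 9, f(2.25) = 6.453125.
Sum = Σ Δt_i · f(t_i).
Sum = 11.375.

11.375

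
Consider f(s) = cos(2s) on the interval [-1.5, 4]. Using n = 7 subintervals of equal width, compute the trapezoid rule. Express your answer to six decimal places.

Δs = (4 − (-1.5))/7 = 11/14.
f(-1.5) ≈ -0.989992, f(-5/7) ≈ 0.141746, f(1/14) ≈ 0.989813, f(6/7) ≈ -0.142998, f(23/14) ≈ -0.989632, f(17/7) ≈ 0.144249, f(45/14) ≈ 0.989450, f(4) ≈ -0.145500.
T_7 = (Δs/2)·[f(s_0) + 2f(s_1) + ... + 2f(s_{6}) + f(s_7)].
Sum ≈ 0.443836.

0.443836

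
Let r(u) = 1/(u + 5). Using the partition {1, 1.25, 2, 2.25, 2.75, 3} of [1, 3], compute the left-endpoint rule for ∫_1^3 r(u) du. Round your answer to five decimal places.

0.29860

Subinterval widths: 0.25, 0.75, 0.25, 0.5, 0.25.
Left endpoints: 1, 1.25, 2, 2.25, 2.75.
r(1) = 1/6, r(1.25) = 0.16, r(2) = 1/7, r(2.25) = 4/29, r(2.75) = 4/31.
Sum = Σ Δu_i · r(u_i).
Sum ≈ 0.29860.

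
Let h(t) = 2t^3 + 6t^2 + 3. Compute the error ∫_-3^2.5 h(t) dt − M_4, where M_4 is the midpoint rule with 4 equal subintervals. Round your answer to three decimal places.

Exact integral: ∫_-3^2.5 h(t) dt = 80.78125.
M_4 ≈ 76.88184.
Error ≈ 80.78125 − 76.88184 ≈ 3.899.

3.899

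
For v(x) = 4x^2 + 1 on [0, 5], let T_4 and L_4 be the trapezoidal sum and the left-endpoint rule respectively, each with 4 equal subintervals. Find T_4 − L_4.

62.5

T_4 = 176.875.
L_4 = 114.375.
T_4 − L_4 = 62.5.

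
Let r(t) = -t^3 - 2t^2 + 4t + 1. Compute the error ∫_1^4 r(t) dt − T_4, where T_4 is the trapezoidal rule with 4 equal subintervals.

2.671875

Exact integral: ∫_1^4 r(t) dt = -72.75.
T_4 = -75.421875.
Error = -72.75 − (-75.421875) = 2.671875.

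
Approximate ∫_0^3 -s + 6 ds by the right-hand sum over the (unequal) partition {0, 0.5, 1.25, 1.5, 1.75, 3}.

Subinterval widths: 0.5, 0.75, 0.25, 0.25, 1.25.
Right endpoints: 0.5, 1.25, 1.5, 1.75, 3.
f(0.5) = 5.5, f(1.25) = 4.75, f(1.5) = 4.5, f(1.75) = 4.25, f(3) = 3.
Sum = Σ Δs_i · f(s_i).
Sum = 12.25.

12.25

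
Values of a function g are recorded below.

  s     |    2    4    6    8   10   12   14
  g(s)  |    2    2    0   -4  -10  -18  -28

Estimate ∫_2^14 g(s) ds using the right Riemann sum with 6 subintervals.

-116

Δs = 2.
Sum = 2·[2 + 0 + (-4) + (-10) + (-18) + (-28)] = -116.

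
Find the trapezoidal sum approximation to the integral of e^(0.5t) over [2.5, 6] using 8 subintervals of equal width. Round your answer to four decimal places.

33.3226

Δt = (6 − 2.5)/8 = 0.4375.
f(2.5) ≈ 3.4903, f(2.9375) ≈ 4.3438, f(3.375) ≈ 5.4059, f(3.8125) ≈ 6.7278, f(4.25) ≈ 8.3729, f(4.6875) ≈ 10.4202, f(5.125) ≈ 12.9682, f(5.5625) ≈ 16.1392, f(6) ≈ 20.0855.
T_8 = (Δt/2)·[f(t_0) + 2f(t_1) + ... + 2f(t_{7}) + f(t_8)].
Sum ≈ 33.3226.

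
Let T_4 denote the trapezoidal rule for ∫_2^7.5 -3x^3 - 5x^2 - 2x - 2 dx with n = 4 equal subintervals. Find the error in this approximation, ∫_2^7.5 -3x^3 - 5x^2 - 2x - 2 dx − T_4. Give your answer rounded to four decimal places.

Exact integral: ∫_2^7.5 f(x) dx ≈ -3114.088542.
T_4 ≈ -3196.842773.
Error ≈ -3114.088542 − (-3196.842773) ≈ 82.7542.

82.7542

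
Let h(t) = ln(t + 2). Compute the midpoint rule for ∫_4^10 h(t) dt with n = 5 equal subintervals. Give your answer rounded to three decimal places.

Δt = (10 − 4)/5 = 1.2.
Midpoints: 4.6, 5.8, 7, 8.2, 9.4.
h(4.6) ≈ 1.887, h(5.8) ≈ 2.054, h(7) ≈ 2.197, h(8.2) ≈ 2.322, h(9.4) ≈ 2.434.
Sum = Δt · [h(4.6) + h(5.8) + h(7) + h(8.2) + h(9.4)].
Sum ≈ 13.073.

13.073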